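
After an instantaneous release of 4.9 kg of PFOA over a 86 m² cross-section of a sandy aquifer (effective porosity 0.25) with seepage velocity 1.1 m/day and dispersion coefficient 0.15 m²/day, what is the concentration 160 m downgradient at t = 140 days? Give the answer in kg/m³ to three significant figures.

For an instantaneous plane source, C(x,t) = M/(n_e·A·√(4πDt)) · exp(−(x−vt)²/(4Dt)), with n_e·A the pore (flow) area.
Plume center vt = 1.1 × 140 = 154 m, so the well at 160 m is 6 m downgradient of the peak.
√(4πDt) = 16.24 m, giving peak height M/(n_e·A·√(4πDt)) = 4.9/(0.25 × 86 × 16.24) = 0.01403 kg/m³.
(x−vt)²/(4Dt) = (6)²/(4 × 0.15 × 140) = 0.4286; exp(−0.4286) = 0.6514.
C = 0.01403 × 0.6514 = 0.00914 kg/m³.

0.00914 kg/m³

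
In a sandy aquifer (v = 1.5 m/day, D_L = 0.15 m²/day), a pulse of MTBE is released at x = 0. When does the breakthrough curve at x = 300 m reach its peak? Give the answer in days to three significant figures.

For the 1D instantaneous-source solution, setting ∂C/∂t = 0 at fixed x gives v²t² + 2Dt − x² = 0, so t = (√(D² + v²x²) − D)/v².
√(D² + v²x²) = √(0.15² + 1.5² × 300²) = 450.0; v² = 2.25.
t = (450.0 − 0.15)/2.25 = 200 days (vs. the pure-advection estimate x/v = 200 d).

200 days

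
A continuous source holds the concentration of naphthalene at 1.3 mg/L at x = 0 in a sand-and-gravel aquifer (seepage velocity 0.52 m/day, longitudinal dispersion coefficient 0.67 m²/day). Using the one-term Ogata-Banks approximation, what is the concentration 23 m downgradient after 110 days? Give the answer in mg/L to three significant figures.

1.30 mg/L

For a continuous step input, C/C₀ ≈ ½·erfc((x−vt)/(2√(Dt))).
vt = 0.52 × 110 = 57.2 m and 2√(Dt) = 2√(0.67 × 110) = 17.17 m.
Argument (x−vt)/(2√(Dt)) = (23 − 57.2)/17.17 = -1.992; ½·erfc(-1.992) = 0.9976.
C = 1.3 × 0.9976 = 1.30 mg/L.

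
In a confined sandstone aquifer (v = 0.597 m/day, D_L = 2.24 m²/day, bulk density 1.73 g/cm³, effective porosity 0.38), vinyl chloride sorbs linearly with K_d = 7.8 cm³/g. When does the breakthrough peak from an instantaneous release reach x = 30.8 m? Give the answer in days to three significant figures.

Retardation factor R = 1 + ρ_b·K_d/n = 1 + 1.73 × 7.8/0.38 = 36.51.
Sorption retards both mechanisms: v_R = v/R = 0.01635 m/day, D_R = D/R = 0.06135 m²/day.
Peak time from v_R²t² + 2D_R t − x² = 0: t = (√(D_R² + v_R²x²) − D_R)/v_R².
√(D_R² + v_R²x²) = √(0.06135² + 0.01635² × 30.8²) = 0.5073; v_R² = 0.0002673.
t = (0.5073 − 0.06135)/0.0002673 = 1670 days.

1670 days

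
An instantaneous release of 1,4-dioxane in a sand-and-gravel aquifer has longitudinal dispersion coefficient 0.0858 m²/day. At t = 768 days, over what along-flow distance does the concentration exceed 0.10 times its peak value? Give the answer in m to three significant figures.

49.3 m

The plume is Gaussian with σ = √(2Dt) = √(2 × 0.0858 × 768) = 11.48 m.
C/C_peak = exp(−Δx²/(2σ²)) = 0.10 ⇒ Δx = σ·√(−2 ln 0.10) = 11.48 × 2.146 = 24.64 m.
Width = 2Δx = 49.3 m.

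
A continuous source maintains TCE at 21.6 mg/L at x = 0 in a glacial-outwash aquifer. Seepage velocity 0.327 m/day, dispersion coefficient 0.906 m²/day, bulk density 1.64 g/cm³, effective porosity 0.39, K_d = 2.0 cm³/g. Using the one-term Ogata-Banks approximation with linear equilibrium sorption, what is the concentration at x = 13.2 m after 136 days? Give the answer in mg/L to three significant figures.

1.06 mg/L

Retardation factor R = 1 + ρ_b·K_d/n = 1 + 1.64 × 2.0/0.39 = 9.410.
Sorption retards both mechanisms: v_R = v/R = 0.03475 m/day, D_R = D/R = 0.09628 m²/day.
v_R·t = 0.03475 × 136 = 4.726 m; 2√(D_R t) = 7.237 m; argument = (13.2 − 4.726)/7.237 = 1.171.
C = C₀ × ½·erfc(1.171) = 21.6 × 0.04886 = 1.06 mg/L.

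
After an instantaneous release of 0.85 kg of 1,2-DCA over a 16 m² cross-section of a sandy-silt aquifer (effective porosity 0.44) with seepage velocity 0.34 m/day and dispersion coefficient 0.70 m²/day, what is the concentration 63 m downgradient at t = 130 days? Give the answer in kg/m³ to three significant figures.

0.00135 kg/m³

For an instantaneous plane source, C(x,t) = M/(n_e·A·√(4πDt)) · exp(−(x−vt)²/(4Dt)), with n_e·A the pore (flow) area.
Plume center vt = 0.34 × 130 = 44.2 m, so the well at 63 m is 18.8 m downgradient of the peak.
√(4πDt) = 33.82 m, giving peak height M/(n_e·A·√(4πDt)) = 0.85/(0.44 × 16 × 33.82) = 0.003570 kg/m³.
(x−vt)²/(4Dt) = (18.8)²/(4 × 0.70 × 130) = 0.9710; exp(−0.9710) = 0.3787.
C = 0.003570 × 0.3787 = 0.00135 kg/m³.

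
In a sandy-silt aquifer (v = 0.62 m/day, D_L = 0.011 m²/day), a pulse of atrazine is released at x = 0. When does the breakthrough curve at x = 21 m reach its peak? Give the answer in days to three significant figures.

33.8 days

For the 1D instantaneous-source solution, setting ∂C/∂t = 0 at fixed x gives v²t² + 2Dt − x² = 0, so t = (√(D² + v²x²) − D)/v².
√(D² + v²x²) = √(0.011² + 0.62² × 21²) = 13.02; v² = 0.3844.
t = (13.02 − 0.011)/0.3844 = 33.8 days (vs. the pure-advection estimate x/v = 33.9 d).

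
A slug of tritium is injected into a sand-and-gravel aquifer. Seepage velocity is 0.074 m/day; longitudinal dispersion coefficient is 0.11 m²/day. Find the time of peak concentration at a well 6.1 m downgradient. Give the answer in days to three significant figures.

For the 1D instantaneous-source solution, setting ∂C/∂t = 0 at fixed x gives v²t² + 2Dt − x² = 0, so t = (√(D² + v²x²) − D)/v².
√(D² + v²x²) = √(0.11² + 0.074² × 6.1²) = 0.4646; v² = 0.005476.
t = (0.4646 − 0.11)/0.005476 = 64.8 days (vs. the pure-advection estimate x/v = 82.4 d).

64.8 days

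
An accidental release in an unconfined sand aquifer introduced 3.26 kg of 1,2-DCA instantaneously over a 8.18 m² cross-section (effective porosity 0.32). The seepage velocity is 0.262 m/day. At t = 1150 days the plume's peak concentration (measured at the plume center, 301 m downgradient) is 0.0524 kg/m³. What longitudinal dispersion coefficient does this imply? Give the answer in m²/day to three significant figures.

0.0391 m²/day

At the plume center C_max = M/(n_e·A·√(4πDt)), so D = M²/(4πt·(n_e·A·C_max)²).
n_e·A·C_max = 0.32 × 8.18 × 0.0524 = 0.1372 kg/m.
D = 3.26²/(4π × 1150 × 0.1372²) = 0.0391 m²/day.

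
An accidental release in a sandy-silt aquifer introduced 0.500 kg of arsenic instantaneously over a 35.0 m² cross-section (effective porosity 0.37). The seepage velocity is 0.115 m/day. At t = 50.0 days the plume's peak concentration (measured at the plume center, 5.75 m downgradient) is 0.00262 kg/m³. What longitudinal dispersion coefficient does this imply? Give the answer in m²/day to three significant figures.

At the plume center C_max = M/(n_e·A·√(4πDt)), so D = M²/(4πt·(n_e·A·C_max)²).
n_e·A·C_max = 0.37 × 35.0 × 0.00262 = 0.03393 kg/m.
D = 0.500²/(4π × 50.0 × 0.03393²) = 0.346 m²/day.

0.346 m²/day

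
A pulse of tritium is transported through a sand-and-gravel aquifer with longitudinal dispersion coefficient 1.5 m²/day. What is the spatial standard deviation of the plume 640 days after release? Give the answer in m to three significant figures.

43.8 m

Dispersive spreading gives a Gaussian with σ² = 2Dt; advection only shifts the center.
σ = √(2 × 1.5 × 640) = 43.8 m.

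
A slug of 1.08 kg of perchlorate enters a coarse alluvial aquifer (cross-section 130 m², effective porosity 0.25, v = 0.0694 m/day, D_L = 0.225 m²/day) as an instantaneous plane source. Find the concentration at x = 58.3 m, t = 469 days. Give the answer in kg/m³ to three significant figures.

For an instantaneous plane source, C(x,t) = M/(n_e·A·√(4πDt)) · exp(−(x−vt)²/(4Dt)), with n_e·A the pore (flow) area.
Plume center vt = 0.0694 × 469 = 32.5486 m, so the well at 58.3 m is 25.7514 m downgradient of the peak.
√(4πDt) = 36.42 m, giving peak height M/(n_e·A·√(4πDt)) = 1.08/(0.25 × 130 × 36.42) = 0.0009124 kg/m³.
(x−vt)²/(4Dt) = (25.7514)²/(4 × 0.225 × 469) = 1.571; exp(−1.571) = 0.2078.
C = 0.0009124 × 0.2078 = 0.000190 kg/m³.

0.000190 kg/m³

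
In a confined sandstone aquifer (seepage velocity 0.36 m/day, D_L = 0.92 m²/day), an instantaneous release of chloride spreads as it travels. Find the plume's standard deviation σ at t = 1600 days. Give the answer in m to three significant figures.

54.3 m

Dispersive spreading gives a Gaussian with σ² = 2Dt; advection only shifts the center.
σ = √(2 × 0.92 × 1600) = 54.3 m.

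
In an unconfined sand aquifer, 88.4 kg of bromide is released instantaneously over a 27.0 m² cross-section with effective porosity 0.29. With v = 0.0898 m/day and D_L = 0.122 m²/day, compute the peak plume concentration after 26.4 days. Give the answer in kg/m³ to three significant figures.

1.77 kg/m³

The peak of an instantaneous 1D plume sits at x = vt; there the Gaussian factor is 1 and C_max = M/(n_e·A·√(4πDt)), where n_e·A is the pore area the mass is dissolved in.
√(4πDt) = √(4π × 0.122 × 26.4) = 6.362 m, so C_max = 88.4/(0.29 × 27.0 × 6.362) = 1.77 kg/m³.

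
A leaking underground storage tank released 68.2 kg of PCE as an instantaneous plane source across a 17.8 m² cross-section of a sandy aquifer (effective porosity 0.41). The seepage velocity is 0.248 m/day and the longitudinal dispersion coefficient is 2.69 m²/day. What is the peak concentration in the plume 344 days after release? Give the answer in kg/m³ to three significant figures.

0.0867 kg/m³

The peak of an instantaneous 1D plume sits at x = vt; there the Gaussian factor is 1 and C_max = M/(n_e·A·√(4πDt)), where n_e·A is the pore area the mass is dissolved in.
√(4πDt) = √(4π × 2.69 × 344) = 107.8 m, so C_max = 68.2/(0.41 × 17.8 × 107.8) = 0.0867 kg/m³.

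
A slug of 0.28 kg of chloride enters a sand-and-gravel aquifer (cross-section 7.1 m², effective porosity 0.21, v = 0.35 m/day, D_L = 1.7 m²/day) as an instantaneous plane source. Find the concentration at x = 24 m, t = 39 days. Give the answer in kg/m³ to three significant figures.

For an instantaneous plane source, C(x,t) = M/(n_e·A·√(4πDt)) · exp(−(x−vt)²/(4Dt)), with n_e·A the pore (flow) area.
Plume center vt = 0.35 × 39 = 13.65 m, so the well at 24 m is 10.35 m downgradient of the peak.
√(4πDt) = 28.86 m, giving peak height M/(n_e·A·√(4πDt)) = 0.28/(0.21 × 7.1 × 28.86) = 0.006507 kg/m³.
(x−vt)²/(4Dt) = (10.35)²/(4 × 1.7 × 39) = 0.4039; exp(−0.4039) = 0.6677.
C = 0.006507 × 0.6677 = 0.00434 kg/m³.

0.00434 kg/m³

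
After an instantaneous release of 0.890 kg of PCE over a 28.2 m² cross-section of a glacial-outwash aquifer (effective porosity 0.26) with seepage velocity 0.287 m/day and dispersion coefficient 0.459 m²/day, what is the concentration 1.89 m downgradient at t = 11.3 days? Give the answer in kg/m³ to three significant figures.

For an instantaneous plane source, C(x,t) = M/(n_e·A·√(4πDt)) · exp(−(x−vt)²/(4Dt)), with n_e·A the pore (flow) area.
Plume center vt = 0.287 × 11.3 = 3.2431 m, so the well at 1.89 m is 1.3531 m upgradient of the peak.
√(4πDt) = 8.073 m, giving peak height M/(n_e·A·√(4πDt)) = 0.890/(0.26 × 28.2 × 8.073) = 0.01504 kg/m³.
(x−vt)²/(4Dt) = (-1.3531)²/(4 × 0.459 × 11.3) = 0.08825; exp(−0.08825) = 0.9155.
C = 0.01504 × 0.9155 = 0.0138 kg/m³.

0.0138 kg/m³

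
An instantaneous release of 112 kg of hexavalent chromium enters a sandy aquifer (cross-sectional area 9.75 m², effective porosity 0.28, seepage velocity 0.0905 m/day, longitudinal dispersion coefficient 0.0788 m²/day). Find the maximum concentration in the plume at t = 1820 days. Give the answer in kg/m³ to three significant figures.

The peak of an instantaneous 1D plume sits at x = vt; there the Gaussian factor is 1 and C_max = M/(n_e·A·√(4πDt)), where n_e·A is the pore area the mass is dissolved in.
√(4πDt) = √(4π × 0.0788 × 1820) = 42.45 m, so C_max = 112/(0.28 × 9.75 × 42.45) = 0.966 kg/m³.

0.966 kg/m³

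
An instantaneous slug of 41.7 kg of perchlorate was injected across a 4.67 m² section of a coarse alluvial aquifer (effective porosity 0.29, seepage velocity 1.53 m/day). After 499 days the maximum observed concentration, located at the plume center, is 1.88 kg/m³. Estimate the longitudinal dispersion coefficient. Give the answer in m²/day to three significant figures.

At the plume center C_max = M/(n_e·A·√(4πDt)), so D = M²/(4πt·(n_e·A·C_max)²).
n_e·A·C_max = 0.29 × 4.67 × 1.88 = 2.546 kg/m.
D = 41.7²/(4π × 499 × 2.546²) = 0.0428 m²/day.

0.0428 m²/day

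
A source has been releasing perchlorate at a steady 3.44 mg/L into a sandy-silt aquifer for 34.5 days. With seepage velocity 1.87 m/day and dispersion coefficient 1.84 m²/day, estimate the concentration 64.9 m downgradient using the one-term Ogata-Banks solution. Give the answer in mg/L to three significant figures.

For a continuous step input, C/C₀ ≈ ½·erfc((x−vt)/(2√(Dt))).
vt = 1.87 × 34.5 = 64.515 m and 2√(Dt) = 2√(1.84 × 34.5) = 15.93 m.
Argument (x−vt)/(2√(Dt)) = (64.9 − 64.515)/15.93 = 0.02417; ½·erfc(0.02417) = 0.4864.
C = 3.44 × 0.4864 = 1.67 mg/L.

1.67 mg/L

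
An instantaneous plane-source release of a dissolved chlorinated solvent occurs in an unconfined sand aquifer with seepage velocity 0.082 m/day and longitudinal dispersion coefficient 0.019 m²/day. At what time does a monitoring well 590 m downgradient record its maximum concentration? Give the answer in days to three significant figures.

For the 1D instantaneous-source solution, setting ∂C/∂t = 0 at fixed x gives v²t² + 2Dt − x² = 0, so t = (√(D² + v²x²) − D)/v².
√(D² + v²x²) = √(0.019² + 0.082² × 590²) = 48.38; v² = 0.006724.
t = (48.38 − 0.019)/0.006724 = 7190 days (vs. the pure-advection estimate x/v = 7200 d).

7190 days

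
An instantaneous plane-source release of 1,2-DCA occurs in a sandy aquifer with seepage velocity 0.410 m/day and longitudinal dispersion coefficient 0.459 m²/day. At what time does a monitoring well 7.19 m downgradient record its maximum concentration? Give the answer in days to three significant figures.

For the 1D instantaneous-source solution, setting ∂C/∂t = 0 at fixed x gives v²t² + 2Dt − x² = 0, so t = (√(D² + v²x²) − D)/v².
√(D² + v²x²) = √(0.459² + 0.410² × 7.19²) = 2.983; v² = 0.1681.
t = (2.983 − 0.459)/0.1681 = 15.0 days (vs. the pure-advection estimate x/v = 17.5 d).

15.0 days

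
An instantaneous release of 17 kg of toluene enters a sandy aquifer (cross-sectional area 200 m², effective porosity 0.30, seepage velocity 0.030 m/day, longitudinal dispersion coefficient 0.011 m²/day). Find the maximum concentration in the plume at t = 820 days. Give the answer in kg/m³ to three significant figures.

The peak of an instantaneous 1D plume sits at x = vt; there the Gaussian factor is 1 and C_max = M/(n_e·A·√(4πDt)), where n_e·A is the pore area the mass is dissolved in.
√(4πDt) = √(4π × 0.011 × 820) = 10.65 m, so C_max = 17/(0.30 × 200 × 10.65) = 0.0266 kg/m³.

0.0266 kg/m³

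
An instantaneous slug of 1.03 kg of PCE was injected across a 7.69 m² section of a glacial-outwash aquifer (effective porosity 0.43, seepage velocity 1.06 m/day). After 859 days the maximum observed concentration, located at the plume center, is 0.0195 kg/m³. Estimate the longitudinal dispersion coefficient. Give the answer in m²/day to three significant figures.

0.0236 m²/day

At the plume center C_max = M/(n_e·A·√(4πDt)), so D = M²/(4πt·(n_e·A·C_max)²).
n_e·A·C_max = 0.43 × 7.69 × 0.0195 = 0.06448 kg/m.
D = 1.03²/(4π × 859 × 0.06448²) = 0.0236 m²/day.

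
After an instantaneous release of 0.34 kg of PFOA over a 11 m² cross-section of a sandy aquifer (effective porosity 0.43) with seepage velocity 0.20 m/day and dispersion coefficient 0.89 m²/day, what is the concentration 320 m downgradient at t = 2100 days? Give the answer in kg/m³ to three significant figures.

0.000123 kg/m³

For an instantaneous plane source, C(x,t) = M/(n_e·A·√(4πDt)) · exp(−(x−vt)²/(4Dt)), with n_e·A the pore (flow) area.
Plume center vt = 0.20 × 2100 = 420 m, so the well at 320 m is 100 m upgradient of the peak.
√(4πDt) = 153.3 m, giving peak height M/(n_e·A·√(4πDt)) = 0.34/(0.43 × 11 × 153.3) = 0.0004689 kg/m³.
(x−vt)²/(4Dt) = (-100)²/(4 × 0.89 × 2100) = 1.338; exp(−1.338) = 0.2624.
C = 0.0004689 × 0.2624 = 0.000123 kg/m³.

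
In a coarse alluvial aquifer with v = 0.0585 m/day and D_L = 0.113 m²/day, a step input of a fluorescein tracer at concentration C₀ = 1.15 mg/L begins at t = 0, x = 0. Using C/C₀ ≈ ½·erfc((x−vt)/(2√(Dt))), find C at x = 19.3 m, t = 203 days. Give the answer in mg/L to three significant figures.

0.157 mg/L

For a continuous step input, C/C₀ ≈ ½·erfc((x−vt)/(2√(Dt))).
vt = 0.0585 × 203 = 11.8755 m and 2√(Dt) = 2√(0.113 × 203) = 9.579 m.
Argument (x−vt)/(2√(Dt)) = (19.3 − 11.8755)/9.579 = 0.7751; ½·erfc(0.7751) = 0.1365.
C = 1.15 × 0.1365 = 0.157 mg/L.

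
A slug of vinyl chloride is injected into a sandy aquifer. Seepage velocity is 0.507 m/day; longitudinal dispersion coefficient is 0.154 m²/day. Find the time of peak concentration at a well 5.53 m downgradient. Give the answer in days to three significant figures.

For the 1D instantaneous-source solution, setting ∂C/∂t = 0 at fixed x gives v²t² + 2Dt − x² = 0, so t = (√(D² + v²x²) − D)/v².
√(D² + v²x²) = √(0.154² + 0.507² × 5.53²) = 2.808; v² = 0.257049.
t = (2.808 − 0.154)/0.257049 = 10.3 days (vs. the pure-advection estimate x/v = 10.9 d).

10.3 days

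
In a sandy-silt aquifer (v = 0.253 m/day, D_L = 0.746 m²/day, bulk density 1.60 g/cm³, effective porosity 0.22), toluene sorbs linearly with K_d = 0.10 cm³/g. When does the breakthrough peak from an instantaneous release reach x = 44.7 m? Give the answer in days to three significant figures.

286 days

Retardation factor R = 1 + ρ_b·K_d/n = 1 + 1.60 × 0.10/0.22 = 1.727.
Sorption retards both mechanisms: v_R = v/R = 0.1465 m/day, D_R = D/R = 0.4320 m²/day.
Peak time from v_R²t² + 2D_R t − x² = 0: t = (√(D_R² + v_R²x²) − D_R)/v_R².
√(D_R² + v_R²x²) = √(0.4320² + 0.1465² × 44.7²) = 6.563; v_R² = 0.02146.
t = (6.563 − 0.4320)/0.02146 = 286 days.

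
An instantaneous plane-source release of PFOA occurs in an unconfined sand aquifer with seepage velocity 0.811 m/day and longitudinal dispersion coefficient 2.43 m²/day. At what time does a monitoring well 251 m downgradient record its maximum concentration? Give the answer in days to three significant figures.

306 days

For the 1D instantaneous-source solution, setting ∂C/∂t = 0 at fixed x gives v²t² + 2Dt − x² = 0, so t = (√(D² + v²x²) − D)/v².
√(D² + v²x²) = √(2.43² + 0.811² × 251²) = 203.6; v² = 0.657721.
t = (203.6 − 2.43)/0.657721 = 306 days (vs. the pure-advection estimate x/v = 309 d).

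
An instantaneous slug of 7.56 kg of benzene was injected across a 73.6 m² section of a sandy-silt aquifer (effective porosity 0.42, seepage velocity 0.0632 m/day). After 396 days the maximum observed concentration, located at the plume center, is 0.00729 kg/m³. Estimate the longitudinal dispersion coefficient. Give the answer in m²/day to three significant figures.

At the plume center C_max = M/(n_e·A·√(4πDt)), so D = M²/(4πt·(n_e·A·C_max)²).
n_e·A·C_max = 0.42 × 73.6 × 0.00729 = 0.2253 kg/m.
D = 7.56²/(4π × 396 × 0.2253²) = 0.226 m²/day.

0.226 m²/day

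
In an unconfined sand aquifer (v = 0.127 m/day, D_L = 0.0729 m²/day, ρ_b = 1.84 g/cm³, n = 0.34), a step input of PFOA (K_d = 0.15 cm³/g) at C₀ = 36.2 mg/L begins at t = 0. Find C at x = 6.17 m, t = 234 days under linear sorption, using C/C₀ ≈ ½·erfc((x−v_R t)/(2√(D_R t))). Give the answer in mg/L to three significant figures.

35.9 mg/L

Retardation factor R = 1 + ρ_b·K_d/n = 1 + 1.84 × 0.15/0.34 = 1.812.
Sorption retards both mechanisms: v_R = v/R = 0.07009 m/day, D_R = D/R = 0.04023 m²/day.
v_R·t = 0.07009 × 234 = 16.40106 m; 2√(D_R t) = 6.136 m; argument = (6.17 − 16.40106)/6.136 = -1.667.
C = C₀ × ½·erfc(-1.667) = 36.2 × 0.9908 = 35.9 mg/L.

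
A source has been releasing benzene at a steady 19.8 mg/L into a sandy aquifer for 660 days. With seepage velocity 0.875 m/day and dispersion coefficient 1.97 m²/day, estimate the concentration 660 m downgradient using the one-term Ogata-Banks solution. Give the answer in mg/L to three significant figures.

For a continuous step input, C/C₀ ≈ ½·erfc((x−vt)/(2√(Dt))).
vt = 0.875 × 660 = 577.5 m and 2√(Dt) = 2√(1.97 × 660) = 72.12 m.
Argument (x−vt)/(2√(Dt)) = (660 − 577.5)/72.12 = 1.144; ½·erfc(1.144) = 0.05285.
C = 19.8 × 0.05285 = 1.05 mg/L.

1.05 mg/L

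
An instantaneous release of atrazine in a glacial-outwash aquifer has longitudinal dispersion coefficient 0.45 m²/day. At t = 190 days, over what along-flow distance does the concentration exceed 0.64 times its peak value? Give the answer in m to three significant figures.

The plume is Gaussian with σ = √(2Dt) = √(2 × 0.45 × 190) = 13.08 m.
C/C_peak = exp(−Δx²/(2σ²)) = 0.64 ⇒ Δx = σ·√(−2 ln 0.64) = 13.08 × 0.9448 = 12.36 m.
Width = 2Δx = 24.7 m.

24.7 m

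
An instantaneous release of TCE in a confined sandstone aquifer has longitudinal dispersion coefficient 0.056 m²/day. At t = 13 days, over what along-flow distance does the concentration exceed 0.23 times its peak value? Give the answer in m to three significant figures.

4.14 m

The plume is Gaussian with σ = √(2Dt) = √(2 × 0.056 × 13) = 1.207 m.
C/C_peak = exp(−Δx²/(2σ²)) = 0.23 ⇒ Δx = σ·√(−2 ln 0.23) = 1.207 × 1.714 = 2.069 m.
Width = 2Δx = 4.14 m.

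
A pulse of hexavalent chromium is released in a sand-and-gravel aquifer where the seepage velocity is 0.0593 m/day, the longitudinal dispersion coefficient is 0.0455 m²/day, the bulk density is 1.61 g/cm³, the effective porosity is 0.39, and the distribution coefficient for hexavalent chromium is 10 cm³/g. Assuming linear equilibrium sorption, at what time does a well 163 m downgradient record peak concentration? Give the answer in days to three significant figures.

116000 days

Retardation factor R = 1 + ρ_b·K_d/n = 1 + 1.61 × 10/0.39 = 42.28.
Sorption retards both mechanisms: v_R = v/R = 0.001403 m/day, D_R = D/R = 0.001076 m²/day.
Peak time from v_R²t² + 2D_R t − x² = 0: t = (√(D_R² + v_R²x²) − D_R)/v_R².
√(D_R² + v_R²x²) = √(0.001076² + 0.001403² × 163²) = 0.2287; v_R² = 1.968e-06.
t = (0.2287 − 0.001076)/1.968e-06 = 116000 days.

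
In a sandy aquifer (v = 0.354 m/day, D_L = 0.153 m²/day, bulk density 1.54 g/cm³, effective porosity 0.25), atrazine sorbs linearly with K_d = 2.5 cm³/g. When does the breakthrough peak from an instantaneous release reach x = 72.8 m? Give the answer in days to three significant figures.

Retardation factor R = 1 + ρ_b·K_d/n = 1 + 1.54 × 2.5/0.25 = 16.40.
Sorption retards both mechanisms: v_R = v/R = 0.02159 m/day, D_R = D/R = 0.009329 m²/day.
Peak time from v_R²t² + 2D_R t − x² = 0: t = (√(D_R² + v_R²x²) − D_R)/v_R².
√(D_R² + v_R²x²) = √(0.009329² + 0.02159² × 72.8²) = 1.572; v_R² = 0.0004661.
t = (1.572 − 0.009329)/0.0004661 = 3350 days.

3350 days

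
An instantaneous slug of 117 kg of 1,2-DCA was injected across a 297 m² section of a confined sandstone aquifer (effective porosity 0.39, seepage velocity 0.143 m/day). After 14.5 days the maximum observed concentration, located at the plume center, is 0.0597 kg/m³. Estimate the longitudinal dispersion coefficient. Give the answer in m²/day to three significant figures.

At the plume center C_max = M/(n_e·A·√(4πDt)), so D = M²/(4πt·(n_e·A·C_max)²).
n_e·A·C_max = 0.39 × 297 × 0.0597 = 6.915 kg/m.
D = 117²/(4π × 14.5 × 6.915²) = 1.57 m²/day.

1.57 m²/day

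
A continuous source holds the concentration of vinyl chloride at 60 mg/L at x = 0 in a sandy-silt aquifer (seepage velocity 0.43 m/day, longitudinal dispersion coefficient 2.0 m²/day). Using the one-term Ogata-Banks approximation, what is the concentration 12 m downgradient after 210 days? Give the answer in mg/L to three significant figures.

59.8 mg/L

For a continuous step input, C/C₀ ≈ ½·erfc((x−vt)/(2√(Dt))).
vt = 0.43 × 210 = 90.3 m and 2√(Dt) = 2√(2.0 × 210) = 40.99 m.
Argument (x−vt)/(2√(Dt)) = (12 − 90.3)/40.99 = -1.910; ½·erfc(-1.910) = 0.9965.
C = 60 × 0.9965 = 59.8 mg/L.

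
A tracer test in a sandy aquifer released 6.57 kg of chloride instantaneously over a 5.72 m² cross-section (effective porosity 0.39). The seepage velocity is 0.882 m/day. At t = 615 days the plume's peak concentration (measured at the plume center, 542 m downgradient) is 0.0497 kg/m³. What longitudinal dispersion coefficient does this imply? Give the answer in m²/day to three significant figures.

At the plume center C_max = M/(n_e·A·√(4πDt)), so D = M²/(4πt·(n_e·A·C_max)²).
n_e·A·C_max = 0.39 × 5.72 × 0.0497 = 0.1109 kg/m.
D = 6.57²/(4π × 615 × 0.1109²) = 0.454 m²/day.

0.454 m²/day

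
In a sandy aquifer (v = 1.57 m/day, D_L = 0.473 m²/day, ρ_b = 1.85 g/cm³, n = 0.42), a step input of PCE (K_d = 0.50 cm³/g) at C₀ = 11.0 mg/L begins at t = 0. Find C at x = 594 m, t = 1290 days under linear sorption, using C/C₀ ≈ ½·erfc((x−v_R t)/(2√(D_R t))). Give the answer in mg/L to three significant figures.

Retardation factor R = 1 + ρ_b·K_d/n = 1 + 1.85 × 0.50/0.42 = 3.202.
Sorption retards both mechanisms: v_R = v/R = 0.4903 m/day, D_R = D/R = 0.1477 m²/day.
v_R·t = 0.4903 × 1290 = 632.487 m; 2√(D_R t) = 27.61 m; argument = (594 − 632.487)/27.61 = -1.394.
C = C₀ × ½·erfc(-1.394) = 11.0 × 0.9757 = 10.7 mg/L.

10.7 mg/L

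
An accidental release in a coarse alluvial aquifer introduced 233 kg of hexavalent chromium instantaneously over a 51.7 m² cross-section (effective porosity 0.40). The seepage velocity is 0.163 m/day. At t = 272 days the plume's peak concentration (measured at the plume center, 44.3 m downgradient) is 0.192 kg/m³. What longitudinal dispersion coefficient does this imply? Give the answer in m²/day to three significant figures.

1.01 m²/day

At the plume center C_max = M/(n_e·A·√(4πDt)), so D = M²/(4πt·(n_e·A·C_max)²).
n_e·A·C_max = 0.40 × 51.7 × 0.192 = 3.971 kg/m.
D = 233²/(4π × 272 × 3.971²) = 1.01 m²/day.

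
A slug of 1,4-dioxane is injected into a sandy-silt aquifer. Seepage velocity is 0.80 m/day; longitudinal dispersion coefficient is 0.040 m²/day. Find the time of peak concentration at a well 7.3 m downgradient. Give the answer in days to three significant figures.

For the 1D instantaneous-source solution, setting ∂C/∂t = 0 at fixed x gives v²t² + 2Dt − x² = 0, so t = (√(D² + v²x²) − D)/v².
√(D² + v²x²) = √(0.040² + 0.80² × 7.3²) = 5.840; v² = 0.64.
t = (5.840 − 0.040)/0.64 = 9.06 days (vs. the pure-advection estimate x/v = 9.12 d).

9.06 days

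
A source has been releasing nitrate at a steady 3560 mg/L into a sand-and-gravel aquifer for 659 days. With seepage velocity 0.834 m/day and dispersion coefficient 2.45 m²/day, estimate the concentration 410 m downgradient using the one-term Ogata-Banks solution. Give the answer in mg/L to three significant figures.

3540 mg/L

For a continuous step input, C/C₀ ≈ ½·erfc((x−vt)/(2√(Dt))).
vt = 0.834 × 659 = 549.606 m and 2√(Dt) = 2√(2.45 × 659) = 80.36 m.
Argument (x−vt)/(2√(Dt)) = (410 − 549.606)/80.36 = -1.737; ½·erfc(-1.737) = 0.9930.
C = 3560 × 0.9930 = 3540 mg/L.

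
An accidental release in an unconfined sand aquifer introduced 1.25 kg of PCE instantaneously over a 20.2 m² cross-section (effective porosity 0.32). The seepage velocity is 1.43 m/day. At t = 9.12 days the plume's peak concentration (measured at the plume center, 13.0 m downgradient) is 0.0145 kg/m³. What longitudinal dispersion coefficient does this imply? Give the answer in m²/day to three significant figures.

1.55 m²/day

At the plume center C_max = M/(n_e·A·√(4πDt)), so D = M²/(4πt·(n_e·A·C_max)²).
n_e·A·C_max = 0.32 × 20.2 × 0.0145 = 0.09373 kg/m.
D = 1.25²/(4π × 9.12 × 0.09373²) = 1.55 m²/day.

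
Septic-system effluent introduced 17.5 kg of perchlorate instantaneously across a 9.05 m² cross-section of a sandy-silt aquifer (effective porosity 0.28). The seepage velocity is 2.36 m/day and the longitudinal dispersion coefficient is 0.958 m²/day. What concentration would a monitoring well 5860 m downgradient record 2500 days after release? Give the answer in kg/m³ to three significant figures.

0.0337 kg/m³

For an instantaneous plane source, C(x,t) = M/(n_e·A·√(4πDt)) · exp(−(x−vt)²/(4Dt)), with n_e·A the pore (flow) area.
Plume center vt = 2.36 × 2500 = 5900 m, so the well at 5860 m is 40 m upgradient of the peak.
√(4πDt) = 173.5 m, giving peak height M/(n_e·A·√(4πDt)) = 17.5/(0.28 × 9.05 × 173.5) = 0.03980 kg/m³.
(x−vt)²/(4Dt) = (-40)²/(4 × 0.958 × 2500) = 0.1670; exp(−0.1670) = 0.8462.
C = 0.03980 × 0.8462 = 0.0337 kg/m³.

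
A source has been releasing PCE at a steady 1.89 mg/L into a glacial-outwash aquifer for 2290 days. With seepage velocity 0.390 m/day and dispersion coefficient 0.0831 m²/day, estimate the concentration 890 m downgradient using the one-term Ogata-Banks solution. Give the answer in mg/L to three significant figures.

1.06 mg/L

For a continuous step input, C/C₀ ≈ ½·erfc((x−vt)/(2√(Dt))).
vt = 0.390 × 2290 = 893.1 m and 2√(Dt) = 2√(0.0831 × 2290) = 27.59 m.
Argument (x−vt)/(2√(Dt)) = (890 − 893.1)/27.59 = -0.1124; ½·erfc(-0.1124) = 0.5631.
C = 1.89 × 0.5631 = 1.06 mg/L.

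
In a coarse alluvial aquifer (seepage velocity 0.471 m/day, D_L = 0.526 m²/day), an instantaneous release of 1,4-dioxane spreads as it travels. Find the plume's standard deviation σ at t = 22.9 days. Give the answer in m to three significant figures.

Dispersive spreading gives a Gaussian with σ² = 2Dt; advection only shifts the center.
σ = √(2 × 0.526 × 22.9) = 4.91 m.

4.91 m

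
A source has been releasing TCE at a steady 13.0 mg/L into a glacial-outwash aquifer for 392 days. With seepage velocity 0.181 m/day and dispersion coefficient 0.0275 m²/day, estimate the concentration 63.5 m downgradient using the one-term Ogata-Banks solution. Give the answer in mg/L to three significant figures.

12.3 mg/L

For a continuous step input, C/C₀ ≈ ½·erfc((x−vt)/(2√(Dt))).
vt = 0.181 × 392 = 70.952 m and 2√(Dt) = 2√(0.0275 × 392) = 6.567 m.
Argument (x−vt)/(2√(Dt)) = (63.5 − 70.952)/6.567 = -1.135; ½·erfc(-1.135) = 0.9458.
C = 13.0 × 0.9458 = 12.3 mg/L.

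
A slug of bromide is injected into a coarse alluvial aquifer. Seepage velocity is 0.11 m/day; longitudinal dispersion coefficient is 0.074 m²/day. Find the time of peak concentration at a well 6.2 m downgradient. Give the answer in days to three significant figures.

For the 1D instantaneous-source solution, setting ∂C/∂t = 0 at fixed x gives v²t² + 2Dt − x² = 0, so t = (√(D² + v²x²) − D)/v².
√(D² + v²x²) = √(0.074² + 0.11² × 6.2²) = 0.6860; v² = 0.0121.
t = (0.6860 − 0.074)/0.0121 = 50.6 days (vs. the pure-advection estimate x/v = 56.4 d).

50.6 days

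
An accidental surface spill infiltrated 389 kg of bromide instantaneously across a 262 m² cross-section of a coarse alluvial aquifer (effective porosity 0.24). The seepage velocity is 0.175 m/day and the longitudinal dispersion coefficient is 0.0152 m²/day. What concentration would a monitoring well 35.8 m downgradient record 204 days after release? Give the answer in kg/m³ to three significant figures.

0.990 kg/m³

For an instantaneous plane source, C(x,t) = M/(n_e·A·√(4πDt)) · exp(−(x−vt)²/(4Dt)), with n_e·A the pore (flow) area.
Plume center vt = 0.175 × 204 = 35.7 m, so the well at 35.8 m is 0.1 m downgradient of the peak.
√(4πDt) = 6.242 m, giving peak height M/(n_e·A·√(4πDt)) = 389/(0.24 × 262 × 6.242) = 0.9911 kg/m³.
(x−vt)²/(4Dt) = (0.1)²/(4 × 0.0152 × 204) = 0.0008062; exp(−0.0008062) = 0.9992.
C = 0.9911 × 0.9992 = 0.990 kg/m³.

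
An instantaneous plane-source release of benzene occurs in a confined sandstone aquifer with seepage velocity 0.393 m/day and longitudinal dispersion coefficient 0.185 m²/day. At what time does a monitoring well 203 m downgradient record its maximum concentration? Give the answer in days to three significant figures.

For the 1D instantaneous-source solution, setting ∂C/∂t = 0 at fixed x gives v²t² + 2Dt − x² = 0, so t = (√(D² + v²x²) − D)/v².
√(D² + v²x²) = √(0.185² + 0.393² × 203²) = 79.78; v² = 0.154449.
t = (79.78 − 0.185)/0.154449 = 515 days (vs. the pure-advection estimate x/v = 517 d).

515 days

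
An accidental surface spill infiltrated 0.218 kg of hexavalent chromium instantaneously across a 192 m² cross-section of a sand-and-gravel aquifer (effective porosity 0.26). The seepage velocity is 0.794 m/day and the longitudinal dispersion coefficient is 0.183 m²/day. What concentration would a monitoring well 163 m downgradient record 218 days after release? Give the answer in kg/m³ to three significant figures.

For an instantaneous plane source, C(x,t) = M/(n_e·A·√(4πDt)) · exp(−(x−vt)²/(4Dt)), with n_e·A the pore (flow) area.
Plume center vt = 0.794 × 218 = 173.092 m, so the well at 163 m is 10.092 m upgradient of the peak.
√(4πDt) = 22.39 m, giving peak height M/(n_e·A·√(4πDt)) = 0.218/(0.26 × 192 × 22.39) = 0.0001950 kg/m³.
(x−vt)²/(4Dt) = (-10.092)²/(4 × 0.183 × 218) = 0.6382; exp(−0.6382) = 0.5282.
C = 0.0001950 × 0.5282 = 0.000103 kg/m³.

0.000103 kg/m³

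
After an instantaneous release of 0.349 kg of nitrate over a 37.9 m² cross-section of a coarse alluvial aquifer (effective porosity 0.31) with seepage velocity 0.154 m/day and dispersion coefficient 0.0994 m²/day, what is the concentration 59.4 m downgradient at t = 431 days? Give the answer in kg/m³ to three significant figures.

0.000964 kg/m³

For an instantaneous plane source, C(x,t) = M/(n_e·A·√(4πDt)) · exp(−(x−vt)²/(4Dt)), with n_e·A the pore (flow) area.
Plume center vt = 0.154 × 431 = 66.374 m, so the well at 59.4 m is 6.974 m upgradient of the peak.
√(4πDt) = 23.20 m, giving peak height M/(n_e·A·√(4πDt)) = 0.349/(0.31 × 37.9 × 23.20) = 0.001280 kg/m³.
(x−vt)²/(4Dt) = (-6.974)²/(4 × 0.0994 × 431) = 0.2838; exp(−0.2838) = 0.7529.
C = 0.001280 × 0.7529 = 0.000964 kg/m³.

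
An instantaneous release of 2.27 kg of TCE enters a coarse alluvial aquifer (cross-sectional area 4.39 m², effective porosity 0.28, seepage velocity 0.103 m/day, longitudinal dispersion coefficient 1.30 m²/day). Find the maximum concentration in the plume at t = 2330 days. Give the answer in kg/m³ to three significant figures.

0.00947 kg/m³

The peak of an instantaneous 1D plume sits at x = vt; there the Gaussian factor is 1 and C_max = M/(n_e·A·√(4πDt)), where n_e·A is the pore area the mass is dissolved in.
√(4πDt) = √(4π × 1.30 × 2330) = 195.1 m, so C_max = 2.27/(0.28 × 4.39 × 195.1) = 0.00947 kg/m³.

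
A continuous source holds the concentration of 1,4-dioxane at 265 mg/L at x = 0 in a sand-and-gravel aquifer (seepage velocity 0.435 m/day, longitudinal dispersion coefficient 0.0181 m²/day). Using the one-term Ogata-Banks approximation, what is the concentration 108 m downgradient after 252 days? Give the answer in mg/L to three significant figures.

For a continuous step input, C/C₀ ≈ ½·erfc((x−vt)/(2√(Dt))).
vt = 0.435 × 252 = 109.62 m and 2√(Dt) = 2√(0.0181 × 252) = 4.271 m.
Argument (x−vt)/(2√(Dt)) = (108 − 109.62)/4.271 = -0.3793; ½·erfc(-0.3793) = 0.7042.
C = 265 × 0.7042 = 187 mg/L.

187 mg/L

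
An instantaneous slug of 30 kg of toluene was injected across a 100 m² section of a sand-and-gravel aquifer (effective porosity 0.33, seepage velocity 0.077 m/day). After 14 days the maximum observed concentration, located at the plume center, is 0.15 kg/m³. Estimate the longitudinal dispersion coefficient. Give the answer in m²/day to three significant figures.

0.209 m²/day

At the plume center C_max = M/(n_e·A·√(4πDt)), so D = M²/(4πt·(n_e·A·C_max)²).
n_e·A·C_max = 0.33 × 100 × 0.15 = 4.950 kg/m.
D = 30²/(4π × 14 × 4.950²) = 0.209 m²/day.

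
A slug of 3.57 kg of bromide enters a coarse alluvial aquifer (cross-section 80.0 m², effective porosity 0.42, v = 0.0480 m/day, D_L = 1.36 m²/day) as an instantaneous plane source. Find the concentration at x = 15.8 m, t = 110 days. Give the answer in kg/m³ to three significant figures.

For an instantaneous plane source, C(x,t) = M/(n_e·A·√(4πDt)) · exp(−(x−vt)²/(4Dt)), with n_e·A the pore (flow) area.
Plume center vt = 0.0480 × 110 = 5.28 m, so the well at 15.8 m is 10.52 m downgradient of the peak.
√(4πDt) = 43.36 m, giving peak height M/(n_e·A·√(4πDt)) = 3.57/(0.42 × 80.0 × 43.36) = 0.002450 kg/m³.
(x−vt)²/(4Dt) = (10.52)²/(4 × 1.36 × 110) = 0.1849; exp(−0.1849) = 0.8312.
C = 0.002450 × 0.8312 = 0.00204 kg/m³.

0.00204 kg/m³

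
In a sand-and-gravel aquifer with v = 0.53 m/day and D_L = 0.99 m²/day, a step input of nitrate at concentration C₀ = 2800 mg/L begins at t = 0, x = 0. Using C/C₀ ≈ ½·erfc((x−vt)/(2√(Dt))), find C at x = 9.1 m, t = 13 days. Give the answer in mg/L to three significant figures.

928 mg/L

For a continuous step input, C/C₀ ≈ ½·erfc((x−vt)/(2√(Dt))).
vt = 0.53 × 13 = 6.89 m and 2√(Dt) = 2√(0.99 × 13) = 7.175 m.
Argument (x−vt)/(2√(Dt)) = (9.1 − 6.89)/7.175 = 0.3080; ½·erfc(0.3080) = 0.3316.
C = 2800 × 0.3316 = 928 mg/L.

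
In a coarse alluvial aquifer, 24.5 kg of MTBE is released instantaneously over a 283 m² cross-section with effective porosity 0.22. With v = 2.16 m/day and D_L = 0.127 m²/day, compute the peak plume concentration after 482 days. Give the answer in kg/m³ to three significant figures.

The peak of an instantaneous 1D plume sits at x = vt; there the Gaussian factor is 1 and C_max = M/(n_e·A·√(4πDt)), where n_e·A is the pore area the mass is dissolved in.
√(4πDt) = √(4π × 0.127 × 482) = 27.74 m, so C_max = 24.5/(0.22 × 283 × 27.74) = 0.0142 kg/m³.

0.0142 kg/m³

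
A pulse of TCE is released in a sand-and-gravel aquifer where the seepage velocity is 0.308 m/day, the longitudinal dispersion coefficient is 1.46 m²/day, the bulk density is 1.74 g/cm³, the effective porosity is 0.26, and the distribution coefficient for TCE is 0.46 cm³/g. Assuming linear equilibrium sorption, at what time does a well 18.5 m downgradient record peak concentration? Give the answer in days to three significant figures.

190 days

Retardation factor R = 1 + ρ_b·K_d/n = 1 + 1.74 × 0.46/0.26 = 4.078.
Sorption retards both mechanisms: v_R = v/R = 0.07553 m/day, D_R = D/R = 0.3580 m²/day.
Peak time from v_R²t² + 2D_R t − x² = 0: t = (√(D_R² + v_R²x²) − D_R)/v_R².
√(D_R² + v_R²x²) = √(0.3580² + 0.07553² × 18.5²) = 1.442; v_R² = 0.005705.
t = (1.442 − 0.3580)/0.005705 = 190 days.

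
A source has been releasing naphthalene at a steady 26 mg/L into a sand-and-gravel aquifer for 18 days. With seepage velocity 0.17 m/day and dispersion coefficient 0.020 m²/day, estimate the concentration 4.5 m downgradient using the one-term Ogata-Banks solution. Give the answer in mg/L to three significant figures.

1.17 mg/L

For a continuous step input, C/C₀ ≈ ½·erfc((x−vt)/(2√(Dt))).
vt = 0.17 × 18 = 3.06 m and 2√(Dt) = 2√(0.020 × 18) = 1.200 m.
Argument (x−vt)/(2√(Dt)) = (4.5 − 3.06)/1.200 = 1.200; ½·erfc(1.200) = 0.04484.
C = 26 × 0.04484 = 1.17 mg/L.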